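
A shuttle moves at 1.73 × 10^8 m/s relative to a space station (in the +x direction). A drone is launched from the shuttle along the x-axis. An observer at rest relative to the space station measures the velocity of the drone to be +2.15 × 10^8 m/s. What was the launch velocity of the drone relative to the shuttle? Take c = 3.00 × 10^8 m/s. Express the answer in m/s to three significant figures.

+7.16 × 10^7 m/s

v = 0.577c, u = 0.717c.
Invert the composition law: u' = (u − v)/(1 − uv/c²).
u' = (0.717 − 0.577) / (1 − (0.717)(0.577)) = 0.1400/0.5867 = 0.2386.
u' = 0.2386 × 3.00 × 10^8 m/s.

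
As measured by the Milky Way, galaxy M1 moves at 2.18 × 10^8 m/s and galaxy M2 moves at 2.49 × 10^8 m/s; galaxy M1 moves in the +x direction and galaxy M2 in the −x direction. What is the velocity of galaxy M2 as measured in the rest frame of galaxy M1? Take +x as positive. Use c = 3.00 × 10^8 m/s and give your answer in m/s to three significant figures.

β_A = 0.727, β_B = -0.830 (dividing each by c = 3.00 × 10^8 m/s).
Transform to A's frame with the inverse velocity-addition law: u' = (u − v)/(1 − uv/c²), taking u = β_B and v = β_A.
u' = (-0.830 − 0.727) / (1 − (0.727)(-0.830)) = -1.5567/1.6031 = -0.9710.
u' = -0.9710 × 3.00 × 10^8 m/s.

-2.91 × 10^8 m/s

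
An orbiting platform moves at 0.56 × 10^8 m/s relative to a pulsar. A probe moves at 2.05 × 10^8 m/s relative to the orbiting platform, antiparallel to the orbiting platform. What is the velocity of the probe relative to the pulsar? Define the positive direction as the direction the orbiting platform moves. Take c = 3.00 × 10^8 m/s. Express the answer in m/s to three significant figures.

In units of c (dividing by 3.00 × 10^8 m/s): v = 0.187, u' = -0.683.
u = (u' + v)/(1 + u'v/c²):
u = (-0.683 + 0.187) / (1 + (-0.683)·0.187) = -0.4967/0.8724 = -0.5693
Converting back: u = -0.5693 × 3.00 × 10^8 m/s.

-1.71 × 10^8 m/s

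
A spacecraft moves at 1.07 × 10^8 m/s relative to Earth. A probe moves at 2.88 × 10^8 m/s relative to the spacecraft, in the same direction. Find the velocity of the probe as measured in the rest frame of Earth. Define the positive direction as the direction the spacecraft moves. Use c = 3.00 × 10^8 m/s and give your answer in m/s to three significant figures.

2.94 × 10^8 m/s

In units of c (dividing by 3.00 × 10^8 m/s): v = 0.357, u' = 0.960.
u = (u' + v)/(1 + u'v/c²):
u = (0.960 + 0.357) / (1 + 0.960·0.357) = 1.3167/1.3424 = 0.9808
Converting back: u = 0.9808 × 3.00 × 10^8 m/s.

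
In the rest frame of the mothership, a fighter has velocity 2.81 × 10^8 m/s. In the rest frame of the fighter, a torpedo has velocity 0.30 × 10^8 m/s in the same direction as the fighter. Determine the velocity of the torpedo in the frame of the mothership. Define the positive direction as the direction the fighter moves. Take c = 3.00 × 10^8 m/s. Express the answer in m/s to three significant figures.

In units of c (dividing by 3.00 × 10^8 m/s): v = 0.937, u' = 0.100.
u = (u' + v)/(1 + u'v/c²):
u = (0.100 + 0.937) / (1 + 0.100·0.937) = 1.0367/1.0937 = 0.9479
(Galilean addition would give +1.037c, exceeding c.)
Converting back: u = 0.9479 × 3.00 × 10^8 m/s.

2.84 × 10^8 m/s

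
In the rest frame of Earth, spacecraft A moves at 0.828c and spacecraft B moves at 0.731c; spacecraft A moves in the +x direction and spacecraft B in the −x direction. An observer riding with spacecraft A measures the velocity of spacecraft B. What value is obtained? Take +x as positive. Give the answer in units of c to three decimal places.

-0.971c

β_A = 0.828, β_B = -0.731.
Transform to A's frame with the inverse velocity-addition law: u' = (u − v)/(1 − uv/c²), taking u = β_B and v = β_A.
u' = (-0.731 − 0.828) / (1 − (0.828)(-0.731)) = -1.5590/1.6053 = -0.9712.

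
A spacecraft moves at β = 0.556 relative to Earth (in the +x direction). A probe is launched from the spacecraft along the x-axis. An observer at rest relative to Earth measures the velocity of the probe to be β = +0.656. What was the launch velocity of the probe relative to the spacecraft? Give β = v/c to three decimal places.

Invert the composition law: u' = (u − v)/(1 − uv/c²).
u' = (0.656 − 0.556) / (1 − (0.656)(0.556)) = 0.1000/0.6353 = 0.1574.

β = +0.157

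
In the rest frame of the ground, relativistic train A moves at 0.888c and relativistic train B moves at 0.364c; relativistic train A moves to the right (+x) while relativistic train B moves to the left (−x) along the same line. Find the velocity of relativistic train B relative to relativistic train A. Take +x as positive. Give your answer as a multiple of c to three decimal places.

-0.946c

β_A = 0.888, β_B = -0.364.
Transform to A's frame with the inverse velocity-addition law: u' = (u − v)/(1 − uv/c²), taking u = β_B and v = β_A.
u' = (-0.364 − 0.888) / (1 − (0.888)(-0.364)) = -1.2520/1.3232 = -0.9462.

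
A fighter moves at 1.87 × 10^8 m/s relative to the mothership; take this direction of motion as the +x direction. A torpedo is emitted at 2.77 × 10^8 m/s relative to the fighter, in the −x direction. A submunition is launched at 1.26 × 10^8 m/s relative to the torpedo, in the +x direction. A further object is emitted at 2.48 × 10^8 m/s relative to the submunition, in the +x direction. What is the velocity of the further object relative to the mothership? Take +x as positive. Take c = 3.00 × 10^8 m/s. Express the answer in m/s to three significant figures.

+1.90 × 10^8 m/s

Apply u = (u' + v)/(1 + u'v/c²) successively, working outward toward the mothership.
(Dividing each given speed by c = 3.00 × 10^8 m/s to work in units of c.)
Start: velocity of the fighter relative to the mothership = 0.6233c.
Compose with the torpedo (u' = -0.923 in the fighter frame): u_1 = (-0.923 + 0.623) / (1 + (-0.923)·0.623) = -0.3000/0.4245 = -0.7068.
Compose with the submunition (u' = 0.420 in the torpedo frame): u_2 = (0.420 + (-0.707)) / (1 + 0.420·(-0.707)) = -0.2868/0.7031 = -0.4079.
Compose with the further object (u' = 0.827 in the submunition frame): u_3 = (0.827 + (-0.408)) / (1 + 0.827·(-0.408)) = 0.4188/0.6628 = 0.6318.
So u = 0.6318 × 3.00 × 10^8 m/s.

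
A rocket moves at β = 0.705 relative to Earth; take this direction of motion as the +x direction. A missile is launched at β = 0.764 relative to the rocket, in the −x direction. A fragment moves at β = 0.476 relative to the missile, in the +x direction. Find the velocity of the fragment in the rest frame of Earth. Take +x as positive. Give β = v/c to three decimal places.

Apply u = (u' + v)/(1 + u'v/c²) successively, working outward toward Earth.
Start: velocity of the rocket relative to Earth = 0.7050c.
Compose with the missile (u' = -0.764 in the rocket frame): u_1 = (-0.764 + 0.705) / (1 + (-0.764)·0.705) = -0.0590/0.4614 = -0.1279.
Compose with the fragment (u' = 0.476 in the missile frame): u_2 = (0.476 + (-0.128)) / (1 + 0.476·(-0.128)) = 0.3481/0.9391 = 0.3707.

β = +0.371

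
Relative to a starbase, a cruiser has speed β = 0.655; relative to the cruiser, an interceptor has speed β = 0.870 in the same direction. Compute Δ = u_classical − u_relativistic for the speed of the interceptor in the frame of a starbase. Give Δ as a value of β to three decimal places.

Galilean: u_cl = 0.870 + 0.655 = 1.5250.
Relativistic: u_rel = (0.870 + 0.655) / (1 + 0.870·0.655) = 1.5250/1.5698 = 0.9714.
Δ = 1.5250 − 0.9714 = 0.5536.
(The classical prediction exceeds c; the relativistic result does not.)

Δ = 0.554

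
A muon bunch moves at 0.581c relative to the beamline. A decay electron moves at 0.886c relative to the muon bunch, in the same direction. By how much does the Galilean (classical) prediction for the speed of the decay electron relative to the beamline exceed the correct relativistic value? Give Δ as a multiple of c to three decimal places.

Δ = 0.499c

Galilean: u_cl = 0.886 + 0.581 = 1.4670.
Relativistic: u_rel = (0.886 + 0.581) / (1 + 0.886·0.581) = 1.4670/1.5148 = 0.9685.
Δ = 1.4670 − 0.9685 = 0.4985.
(The classical prediction exceeds c; the relativistic result does not.)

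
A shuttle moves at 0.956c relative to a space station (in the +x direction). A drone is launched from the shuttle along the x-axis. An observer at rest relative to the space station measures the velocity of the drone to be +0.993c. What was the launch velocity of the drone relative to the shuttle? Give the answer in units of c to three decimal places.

+0.730c

Invert the composition law: u' = (u − v)/(1 − uv/c²).
u' = (0.993 − 0.956) / (1 − (0.993)(0.956)) = 0.0370/0.0507 = 0.7299.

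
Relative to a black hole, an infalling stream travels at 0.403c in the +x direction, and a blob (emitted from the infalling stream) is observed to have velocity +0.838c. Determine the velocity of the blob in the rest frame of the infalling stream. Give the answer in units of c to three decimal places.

+0.657c

Invert the composition law: u' = (u − v)/(1 − uv/c²).
u' = (0.838 − 0.403) / (1 − (0.838)(0.403)) = 0.4350/0.6623 = 0.6568.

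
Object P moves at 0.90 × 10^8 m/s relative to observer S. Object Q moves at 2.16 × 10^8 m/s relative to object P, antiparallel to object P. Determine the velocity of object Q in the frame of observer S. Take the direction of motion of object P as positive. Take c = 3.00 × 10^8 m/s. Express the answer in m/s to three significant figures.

In units of c (dividing by 3.00 × 10^8 m/s): v = 0.300, u' = -0.720.
u = (u' + v)/(1 + u'v/c²):
u = (-0.720 + 0.300) / (1 + (-0.720)·0.300) = -0.4200/0.7840 = -0.5357
(Galilean addition would give -0.420c.)
Converting back: u = -0.5357 × 3.00 × 10^8 m/s.

-1.61 × 10^8 m/s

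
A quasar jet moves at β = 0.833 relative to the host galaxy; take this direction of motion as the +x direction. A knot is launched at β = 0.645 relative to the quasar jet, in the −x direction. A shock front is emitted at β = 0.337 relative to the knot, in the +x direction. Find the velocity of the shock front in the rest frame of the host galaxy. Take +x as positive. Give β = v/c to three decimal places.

Apply u = (u' + v)/(1 + u'v/c²) successively, working outward toward the host galaxy.
Start: velocity of the quasar jet relative to the host galaxy = 0.8330c.
Compose with the knot (u' = -0.645 in the quasar jet frame): u_1 = (-0.645 + 0.833) / (1 + (-0.645)·0.833) = 0.1880/0.4627 = 0.4063.
Compose with the shock front (u' = 0.337 in the knot frame): u_2 = (0.337 + 0.406) / (1 + 0.337·0.406) = 0.7433/1.1369 = 0.6538.

β = +0.654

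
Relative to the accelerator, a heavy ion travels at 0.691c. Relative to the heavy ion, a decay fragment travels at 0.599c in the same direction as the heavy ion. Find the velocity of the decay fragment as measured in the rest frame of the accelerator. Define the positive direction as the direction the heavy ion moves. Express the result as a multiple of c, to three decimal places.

With v = 0.691 and u' = 0.599 (in units of c),
u = (u' + v)/(1 + u'v/c²):
u = (0.599 + 0.691) / (1 + 0.599·0.691) = 1.2900/1.4139 = 0.9124
(Galilean addition would give +1.290c, exceeding c.)

0.912c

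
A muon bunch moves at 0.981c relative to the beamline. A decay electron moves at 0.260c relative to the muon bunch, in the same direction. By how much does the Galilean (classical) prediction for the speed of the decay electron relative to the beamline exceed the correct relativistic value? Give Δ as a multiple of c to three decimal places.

Galilean: u_cl = 0.260 + 0.981 = 1.2410.
Relativistic: u_rel = (0.260 + 0.981) / (1 + 0.260·0.981) = 1.2410/1.2551 = 0.9888.
Δ = 1.2410 − 0.9888 = 0.2522.
(The classical prediction exceeds c; the relativistic result does not.)

Δ = 0.252c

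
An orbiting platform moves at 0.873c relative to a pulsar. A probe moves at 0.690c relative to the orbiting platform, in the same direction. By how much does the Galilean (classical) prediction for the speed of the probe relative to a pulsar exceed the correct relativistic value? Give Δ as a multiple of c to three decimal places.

Galilean: u_cl = 0.690 + 0.873 = 1.5630.
Relativistic: u_rel = (0.690 + 0.873) / (1 + 0.690·0.873) = 1.5630/1.6024 = 0.9754.
Δ = 1.5630 − 0.9754 = 0.5876.
(The classical prediction exceeds c; the relativistic result does not.)

Δ = 0.588c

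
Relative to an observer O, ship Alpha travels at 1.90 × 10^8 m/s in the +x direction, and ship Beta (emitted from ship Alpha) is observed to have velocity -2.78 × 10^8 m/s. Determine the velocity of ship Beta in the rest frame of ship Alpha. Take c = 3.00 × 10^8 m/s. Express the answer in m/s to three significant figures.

-2.95 × 10^8 m/s

v = 0.633c, u = -0.927c.
Invert the composition law: u' = (u − v)/(1 − uv/c²).
u' = (-0.927 − 0.633) / (1 − (-0.927)(0.633)) = -1.5600/1.5869 = -0.9831.
u' = -0.9831 × 3.00 × 10^8 m/s.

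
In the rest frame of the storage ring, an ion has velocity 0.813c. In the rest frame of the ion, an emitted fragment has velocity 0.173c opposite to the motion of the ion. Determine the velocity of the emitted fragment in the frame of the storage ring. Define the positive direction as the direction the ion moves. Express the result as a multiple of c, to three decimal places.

With v = 0.813 and u' = -0.173 (in units of c),
u = (u' + v)/(1 + u'v/c²):
u = (-0.173 + 0.813) / (1 + (-0.173)·0.813) = 0.6400/0.8594 = 0.7447
(Galilean addition would give +0.640c.)

+0.745c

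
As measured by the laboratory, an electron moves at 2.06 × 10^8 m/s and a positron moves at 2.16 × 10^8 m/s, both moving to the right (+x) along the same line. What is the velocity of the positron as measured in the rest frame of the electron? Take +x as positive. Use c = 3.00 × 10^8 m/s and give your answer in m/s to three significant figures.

β_A = 0.687, β_B = 0.720 (dividing each by c = 3.00 × 10^8 m/s).
Transform to A's frame with the inverse velocity-addition law: u' = (u − v)/(1 − uv/c²), taking u = β_B and v = β_A.
u' = (0.720 − 0.687) / (1 − (0.687)(0.720)) = 0.0333/0.5056 = 0.0659.
u' = 0.0659 × 3.00 × 10^8 m/s.

+1.98 × 10^7 m/s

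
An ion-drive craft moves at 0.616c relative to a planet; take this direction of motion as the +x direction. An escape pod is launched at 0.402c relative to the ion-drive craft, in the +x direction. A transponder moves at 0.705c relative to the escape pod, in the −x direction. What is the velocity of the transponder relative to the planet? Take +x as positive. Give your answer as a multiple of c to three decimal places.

Apply u = (u' + v)/(1 + u'v/c²) successively, working outward toward the planet.
Start: velocity of the ion-drive craft relative to the planet = 0.6160c.
Compose with the escape pod (u' = 0.402 in the ion-drive craft frame): u_1 = (0.402 + 0.616) / (1 + 0.402·0.616) = 1.0180/1.2476 = 0.8159.
Compose with the transponder (u' = -0.705 in the escape pod frame): u_2 = (-0.705 + 0.816) / (1 + (-0.705)·0.816) = 0.1109/0.4248 = 0.2612.

+0.261c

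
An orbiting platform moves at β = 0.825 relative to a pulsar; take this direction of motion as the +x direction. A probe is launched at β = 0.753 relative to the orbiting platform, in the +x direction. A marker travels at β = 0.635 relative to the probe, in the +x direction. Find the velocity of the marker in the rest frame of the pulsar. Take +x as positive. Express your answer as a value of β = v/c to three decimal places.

β = 0.994

Apply u = (u' + v)/(1 + u'v/c²) successively, working outward toward the pulsar.
Start: velocity of the orbiting platform relative to the pulsar = 0.8250c.
Compose with the probe (u' = 0.753 in the orbiting platform frame): u_1 = (0.753 + 0.825) / (1 + 0.753·0.825) = 1.5780/1.6212 = 0.9733.
Compose with the marker (u' = 0.635 in the probe frame): u_2 = (0.635 + 0.973) / (1 + 0.635·0.973) = 1.6083/1.6181 = 0.9940.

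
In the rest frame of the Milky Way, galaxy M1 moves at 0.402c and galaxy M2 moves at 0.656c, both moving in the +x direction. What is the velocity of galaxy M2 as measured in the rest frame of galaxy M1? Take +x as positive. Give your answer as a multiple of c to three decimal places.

β_A = 0.402, β_B = 0.656.
Transform to A's frame with the inverse velocity-addition law: u' = (u − v)/(1 − uv/c²), taking u = β_B and v = β_A.
u' = (0.656 − 0.402) / (1 − (0.402)(0.656)) = 0.2540/0.7363 = 0.3450.

+0.345c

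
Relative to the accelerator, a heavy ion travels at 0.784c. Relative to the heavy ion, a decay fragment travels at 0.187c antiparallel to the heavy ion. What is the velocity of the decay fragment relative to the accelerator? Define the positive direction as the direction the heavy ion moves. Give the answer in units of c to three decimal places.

With v = 0.784 and u' = -0.187 (in units of c),
u = (u' + v)/(1 + u'v/c²):
u = (-0.187 + 0.784) / (1 + (-0.187)·0.784) = 0.5970/0.8534 = 0.6996
(Galilean addition would give +0.597c.)

+0.700c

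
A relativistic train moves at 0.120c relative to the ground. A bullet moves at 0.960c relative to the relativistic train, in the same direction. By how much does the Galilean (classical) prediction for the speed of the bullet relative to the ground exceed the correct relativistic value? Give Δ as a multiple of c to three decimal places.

Δ = 0.112c

Galilean: u_cl = 0.960 + 0.120 = 1.0800.
Relativistic: u_rel = (0.960 + 0.120) / (1 + 0.960·0.120) = 1.0800/1.1152 = 0.9684.
Δ = 1.0800 − 0.9684 = 0.1116.
(The classical prediction exceeds c; the relativistic result does not.)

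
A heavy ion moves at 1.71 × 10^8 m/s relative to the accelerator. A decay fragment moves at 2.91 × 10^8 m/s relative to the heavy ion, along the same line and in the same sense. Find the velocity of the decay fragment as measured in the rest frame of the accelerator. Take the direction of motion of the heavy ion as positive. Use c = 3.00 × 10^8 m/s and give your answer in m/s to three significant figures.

In units of c (dividing by 3.00 × 10^8 m/s): v = 0.570, u' = 0.970.
u = (u' + v)/(1 + u'v/c²):
u = (0.970 + 0.570) / (1 + 0.970·0.570) = 1.5400/1.5529 = 0.9917
(Galilean addition would give +1.540c, exceeding c.)
Converting back: u = 0.9917 × 3.00 × 10^8 m/s.

2.98 × 10^8 m/s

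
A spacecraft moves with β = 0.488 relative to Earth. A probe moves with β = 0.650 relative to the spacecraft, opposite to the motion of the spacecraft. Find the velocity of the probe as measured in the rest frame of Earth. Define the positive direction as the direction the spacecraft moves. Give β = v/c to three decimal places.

β = -0.237

With v = 0.488 and u' = -0.650 (in units of c),
u = (u' + v)/(1 + u'v/c²):
u = (-0.650 + 0.488) / (1 + (-0.650)·0.488) = -0.1620/0.6828 = -0.2373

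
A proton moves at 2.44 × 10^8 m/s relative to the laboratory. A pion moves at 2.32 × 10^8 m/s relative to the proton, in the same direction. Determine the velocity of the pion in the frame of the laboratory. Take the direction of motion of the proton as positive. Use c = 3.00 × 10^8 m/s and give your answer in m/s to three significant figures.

In units of c (dividing by 3.00 × 10^8 m/s): v = 0.813, u' = 0.773.
u = (u' + v)/(1 + u'v/c²):
u = (0.773 + 0.813) / (1 + 0.773·0.813) = 1.5867/1.6290 = 0.9740
(Galilean addition would give +1.587c, exceeding c.)
Converting back: u = 0.9740 × 3.00 × 10^8 m/s.

2.92 × 10^8 m/s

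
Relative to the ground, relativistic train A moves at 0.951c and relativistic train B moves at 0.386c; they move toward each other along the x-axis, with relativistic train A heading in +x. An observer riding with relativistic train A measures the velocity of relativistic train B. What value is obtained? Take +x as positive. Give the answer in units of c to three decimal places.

-0.978c

β_A = 0.951, β_B = -0.386.
Transform to A's frame with the inverse velocity-addition law: u' = (u − v)/(1 − uv/c²), taking u = β_B and v = β_A.
u' = (-0.386 − 0.951) / (1 − (0.951)(-0.386)) = -1.3370/1.3671 = -0.9780.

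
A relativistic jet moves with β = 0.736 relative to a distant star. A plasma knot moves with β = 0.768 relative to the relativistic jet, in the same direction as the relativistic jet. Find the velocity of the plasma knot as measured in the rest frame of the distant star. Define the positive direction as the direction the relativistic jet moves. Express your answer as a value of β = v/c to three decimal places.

β = 0.961

With v = 0.736 and u' = 0.768 (in units of c),
u = (u' + v)/(1 + u'v/c²):
u = (0.768 + 0.736) / (1 + 0.768·0.736) = 1.5040/1.5652 = 0.9609
(Galilean addition would give +1.504c, exceeding c.)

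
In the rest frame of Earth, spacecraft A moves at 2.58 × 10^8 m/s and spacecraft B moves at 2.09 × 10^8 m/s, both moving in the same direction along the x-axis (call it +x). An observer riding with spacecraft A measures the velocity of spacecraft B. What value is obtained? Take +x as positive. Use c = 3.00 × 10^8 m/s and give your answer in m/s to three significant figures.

β_A = 0.860, β_B = 0.697 (dividing each by c = 3.00 × 10^8 m/s).
Transform to A's frame with the inverse velocity-addition law: u' = (u − v)/(1 − uv/c²), taking u = β_B and v = β_A.
u' = (0.697 − 0.860) / (1 − (0.860)(0.697)) = -0.1633/0.4009 = -0.4075.
u' = -0.4075 × 3.00 × 10^8 m/s.

-1.22 × 10^8 m/s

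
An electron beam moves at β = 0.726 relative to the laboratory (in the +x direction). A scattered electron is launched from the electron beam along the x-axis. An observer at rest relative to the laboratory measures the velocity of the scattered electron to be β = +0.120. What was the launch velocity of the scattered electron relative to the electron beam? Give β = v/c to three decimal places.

β = -0.664

Invert the composition law: u' = (u − v)/(1 − uv/c²).
u' = (0.120 − 0.726) / (1 − (0.120)(0.726)) = -0.6060/0.9129 = -0.6638.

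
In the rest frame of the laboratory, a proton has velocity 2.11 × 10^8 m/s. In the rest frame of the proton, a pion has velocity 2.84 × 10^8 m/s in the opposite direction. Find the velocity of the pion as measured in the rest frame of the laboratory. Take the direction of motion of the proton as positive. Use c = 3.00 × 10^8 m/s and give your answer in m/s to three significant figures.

In units of c (dividing by 3.00 × 10^8 m/s): v = 0.703, u' = -0.947.
u = (u' + v)/(1 + u'v/c²):
u = (-0.947 + 0.703) / (1 + (-0.947)·0.703) = -0.2433/0.3342 = -0.7282
Converting back: u = -0.7282 × 3.00 × 10^8 m/s.

-2.18 × 10^8 m/s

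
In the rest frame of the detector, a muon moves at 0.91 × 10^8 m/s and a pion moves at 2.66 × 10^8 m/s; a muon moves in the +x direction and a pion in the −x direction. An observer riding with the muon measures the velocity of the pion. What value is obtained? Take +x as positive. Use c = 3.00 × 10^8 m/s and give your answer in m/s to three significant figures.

-2.81 × 10^8 m/s

β_A = 0.303, β_B = -0.887 (dividing each by c = 3.00 × 10^8 m/s).
Transform to A's frame with the inverse velocity-addition law: u' = (u − v)/(1 − uv/c²), taking u = β_B and v = β_A.
u' = (-0.887 − 0.303) / (1 − (0.303)(-0.887)) = -1.1900/1.2690 = -0.9378.
u' = -0.9378 × 3.00 × 10^8 m/s.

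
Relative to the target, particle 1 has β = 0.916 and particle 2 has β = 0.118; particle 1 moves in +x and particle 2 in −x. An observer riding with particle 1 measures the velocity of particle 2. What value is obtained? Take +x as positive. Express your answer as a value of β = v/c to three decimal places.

β = -0.933

β_A = 0.916, β_B = -0.118.
Transform to A's frame with the inverse velocity-addition law: u' = (u − v)/(1 − uv/c²), taking u = β_B and v = β_A.
u' = (-0.118 − 0.916) / (1 − (0.916)(-0.118)) = -1.0340/1.1081 = -0.9331.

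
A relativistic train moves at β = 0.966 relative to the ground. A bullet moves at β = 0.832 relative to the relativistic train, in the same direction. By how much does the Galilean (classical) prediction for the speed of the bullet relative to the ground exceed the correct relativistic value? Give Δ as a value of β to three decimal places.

Δ = 0.801

Galilean: u_cl = 0.832 + 0.966 = 1.7980.
Relativistic: u_rel = (0.832 + 0.966) / (1 + 0.832·0.966) = 1.7980/1.8037 = 0.9968.
Δ = 1.7980 − 0.9968 = 0.8012.
(The classical prediction exceeds c; the relativistic result does not.)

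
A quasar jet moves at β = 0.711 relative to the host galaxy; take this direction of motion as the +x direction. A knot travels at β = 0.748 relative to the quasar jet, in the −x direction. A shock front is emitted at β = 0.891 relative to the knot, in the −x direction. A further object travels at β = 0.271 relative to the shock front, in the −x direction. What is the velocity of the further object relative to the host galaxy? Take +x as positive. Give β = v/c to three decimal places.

β = -0.945

Apply u = (u' + v)/(1 + u'v/c²) successively, working outward toward the host galaxy.
Start: velocity of the quasar jet relative to the host galaxy = 0.7110c.
Compose with the knot (u' = -0.748 in the quasar jet frame): u_1 = (-0.748 + 0.711) / (1 + (-0.748)·0.711) = -0.0370/0.4682 = -0.0790.
Compose with the shock front (u' = -0.891 in the knot frame): u_2 = (-0.891 + (-0.079)) / (1 + (-0.891)·(-0.079)) = -0.9700/1.0704 = -0.9062.
Compose with the further object (u' = -0.271 in the shock front frame): u_3 = (-0.271 + (-0.906)) / (1 + (-0.271)·(-0.906)) = -1.1772/1.2456 = -0.9451.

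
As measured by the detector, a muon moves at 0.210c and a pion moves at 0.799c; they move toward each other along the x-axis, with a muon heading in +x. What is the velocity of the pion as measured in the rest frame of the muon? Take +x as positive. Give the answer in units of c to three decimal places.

β_A = 0.210, β_B = -0.799.
Transform to A's frame with the inverse velocity-addition law: u' = (u − v)/(1 − uv/c²), taking u = β_B and v = β_A.
u' = (-0.799 − 0.210) / (1 − (0.210)(-0.799)) = -1.0090/1.1678 = -0.8640.

-0.864c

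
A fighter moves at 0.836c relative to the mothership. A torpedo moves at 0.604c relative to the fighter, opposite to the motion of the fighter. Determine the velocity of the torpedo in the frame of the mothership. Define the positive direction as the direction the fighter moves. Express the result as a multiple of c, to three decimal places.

With v = 0.836 and u' = -0.604 (in units of c),
u = (u' + v)/(1 + u'v/c²):
u = (-0.604 + 0.836) / (1 + (-0.604)·0.836) = 0.2320/0.4951 = 0.4686

+0.469c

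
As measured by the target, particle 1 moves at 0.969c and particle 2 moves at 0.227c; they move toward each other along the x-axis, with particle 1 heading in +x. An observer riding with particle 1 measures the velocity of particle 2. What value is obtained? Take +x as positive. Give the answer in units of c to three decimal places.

β_A = 0.969, β_B = -0.227.
Transform to A's frame with the inverse velocity-addition law: u' = (u − v)/(1 − uv/c²), taking u = β_B and v = β_A.
u' = (-0.227 − 0.969) / (1 − (0.969)(-0.227)) = -1.1960/1.2200 = -0.9804.

-0.980c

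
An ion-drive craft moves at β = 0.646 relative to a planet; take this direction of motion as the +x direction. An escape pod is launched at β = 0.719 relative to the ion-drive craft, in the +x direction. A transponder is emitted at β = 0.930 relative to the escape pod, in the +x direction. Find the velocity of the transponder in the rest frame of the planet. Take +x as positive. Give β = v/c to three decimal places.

β = 0.997

Apply u = (u' + v)/(1 + u'v/c²) successively, working outward toward the planet.
Start: velocity of the ion-drive craft relative to the planet = 0.6460c.
Compose with the escape pod (u' = 0.719 in the ion-drive craft frame): u_1 = (0.719 + 0.646) / (1 + 0.719·0.646) = 1.3650/1.4645 = 0.9321.
Compose with the transponder (u' = 0.930 in the escape pod frame): u_2 = (0.930 + 0.932) / (1 + 0.930·0.932) = 1.8621/1.8668 = 0.9975.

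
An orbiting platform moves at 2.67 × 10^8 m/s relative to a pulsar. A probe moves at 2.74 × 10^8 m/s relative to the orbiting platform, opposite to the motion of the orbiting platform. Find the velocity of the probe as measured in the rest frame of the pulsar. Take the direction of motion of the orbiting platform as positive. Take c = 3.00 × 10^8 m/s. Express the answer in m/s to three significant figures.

In units of c (dividing by 3.00 × 10^8 m/s): v = 0.890, u' = -0.913.
u = (u' + v)/(1 + u'v/c²):
u = (-0.913 + 0.890) / (1 + (-0.913)·0.890) = -0.0233/0.1871 = -0.1247
Converting back: u = -0.1247 × 3.00 × 10^8 m/s.

-3.74 × 10^7 m/s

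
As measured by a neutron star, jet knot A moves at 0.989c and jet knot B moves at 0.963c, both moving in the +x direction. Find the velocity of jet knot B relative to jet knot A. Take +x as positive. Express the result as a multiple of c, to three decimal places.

-0.546c

β_A = 0.989, β_B = 0.963.
Transform to A's frame with the inverse velocity-addition law: u' = (u − v)/(1 − uv/c²), taking u = β_B and v = β_A.
u' = (0.963 − 0.989) / (1 − (0.989)(0.963)) = -0.0260/0.0476 = -0.5463.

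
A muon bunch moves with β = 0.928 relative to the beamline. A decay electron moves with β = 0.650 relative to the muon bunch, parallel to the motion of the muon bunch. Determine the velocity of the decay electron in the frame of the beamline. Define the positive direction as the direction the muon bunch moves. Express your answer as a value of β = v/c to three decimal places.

β = 0.984

With v = 0.928 and u' = 0.650 (in units of c),
u = (u' + v)/(1 + u'v/c²):
u = (0.650 + 0.928) / (1 + 0.650·0.928) = 1.5780/1.6032 = 0.9843
(Galilean addition would give +1.578c, exceeding c.)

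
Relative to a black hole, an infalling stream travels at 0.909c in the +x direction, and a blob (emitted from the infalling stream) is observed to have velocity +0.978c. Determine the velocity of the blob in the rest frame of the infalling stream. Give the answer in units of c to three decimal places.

+0.622c

Invert the composition law: u' = (u − v)/(1 − uv/c²).
u' = (0.978 − 0.909) / (1 − (0.978)(0.909)) = 0.0690/0.1110 = 0.6216.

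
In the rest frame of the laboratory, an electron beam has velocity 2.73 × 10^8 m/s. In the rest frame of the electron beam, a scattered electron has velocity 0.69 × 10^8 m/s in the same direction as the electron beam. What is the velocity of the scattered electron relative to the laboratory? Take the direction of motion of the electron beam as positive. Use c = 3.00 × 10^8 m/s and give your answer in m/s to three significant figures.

2.83 × 10^8 m/s

In units of c (dividing by 3.00 × 10^8 m/s): v = 0.910, u' = 0.230.
u = (u' + v)/(1 + u'v/c²):
u = (0.230 + 0.910) / (1 + 0.230·0.910) = 1.1400/1.2093 = 0.9427
(Galilean addition would give +1.140c, exceeding c.)
Converting back: u = 0.9427 × 3.00 × 10^8 m/s.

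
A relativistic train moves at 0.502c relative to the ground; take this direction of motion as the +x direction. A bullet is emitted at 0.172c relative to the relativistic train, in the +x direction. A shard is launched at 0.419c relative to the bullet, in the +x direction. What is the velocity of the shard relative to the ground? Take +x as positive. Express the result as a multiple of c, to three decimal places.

0.825c

Apply u = (u' + v)/(1 + u'v/c²) successively, working outward toward the ground.
Start: velocity of the relativistic train relative to the ground = 0.5020c.
Compose with the bullet (u' = 0.172 in the relativistic train frame): u_1 = (0.172 + 0.502) / (1 + 0.172·0.502) = 0.6740/1.0863 = 0.6204.
Compose with the shard (u' = 0.419 in the bullet frame): u_2 = (0.419 + 0.620) / (1 + 0.419·0.620) = 1.0394/1.2600 = 0.8250.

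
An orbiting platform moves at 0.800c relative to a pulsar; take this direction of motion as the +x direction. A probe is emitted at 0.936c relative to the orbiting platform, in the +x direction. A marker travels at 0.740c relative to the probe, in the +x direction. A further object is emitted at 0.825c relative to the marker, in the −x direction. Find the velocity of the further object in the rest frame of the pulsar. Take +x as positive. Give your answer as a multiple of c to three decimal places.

+0.989c

Apply u = (u' + v)/(1 + u'v/c²) successively, working outward toward the pulsar.
Start: velocity of the orbiting platform relative to the pulsar = 0.8000c.
Compose with the probe (u' = 0.936 in the orbiting platform frame): u_1 = (0.936 + 0.800) / (1 + 0.936·0.800) = 1.7360/1.7488 = 0.9927.
Compose with the marker (u' = 0.740 in the probe frame): u_2 = (0.740 + 0.993) / (1 + 0.740·0.993) = 1.7327/1.7346 = 0.9989.
Compose with the further object (u' = -0.825 in the marker frame): u_3 = (-0.825 + 0.999) / (1 + (-0.825)·0.999) = 0.1739/0.1759 = 0.9886.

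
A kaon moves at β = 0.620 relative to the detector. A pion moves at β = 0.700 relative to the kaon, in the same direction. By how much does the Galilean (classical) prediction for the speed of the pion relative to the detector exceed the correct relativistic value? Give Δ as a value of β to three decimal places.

Galilean: u_cl = 0.700 + 0.620 = 1.3200.
Relativistic: u_rel = (0.700 + 0.620) / (1 + 0.700·0.620) = 1.3200/1.4340 = 0.9205.
Δ = 1.3200 − 0.9205 = 0.3995.
(The classical prediction exceeds c; the relativistic result does not.)

Δ = 0.399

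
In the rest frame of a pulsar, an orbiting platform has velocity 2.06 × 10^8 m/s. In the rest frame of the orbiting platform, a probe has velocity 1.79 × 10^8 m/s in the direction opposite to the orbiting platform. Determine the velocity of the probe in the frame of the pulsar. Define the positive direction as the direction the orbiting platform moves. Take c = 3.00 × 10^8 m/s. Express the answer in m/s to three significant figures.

In units of c (dividing by 3.00 × 10^8 m/s): v = 0.687, u' = -0.597.
u = (u' + v)/(1 + u'v/c²):
u = (-0.597 + 0.687) / (1 + (-0.597)·0.687) = 0.0900/0.5903 = 0.1525
Converting back: u = 0.1525 × 3.00 × 10^8 m/s.

+4.57 × 10^7 m/s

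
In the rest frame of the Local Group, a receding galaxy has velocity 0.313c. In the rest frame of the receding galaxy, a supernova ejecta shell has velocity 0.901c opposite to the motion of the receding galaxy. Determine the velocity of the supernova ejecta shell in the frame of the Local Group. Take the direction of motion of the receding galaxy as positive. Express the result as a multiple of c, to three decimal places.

With v = 0.313 and u' = -0.901 (in units of c),
u = (u' + v)/(1 + u'v/c²):
u = (-0.901 + 0.313) / (1 + (-0.901)·0.313) = -0.5880/0.7180 = -0.8190

-0.819c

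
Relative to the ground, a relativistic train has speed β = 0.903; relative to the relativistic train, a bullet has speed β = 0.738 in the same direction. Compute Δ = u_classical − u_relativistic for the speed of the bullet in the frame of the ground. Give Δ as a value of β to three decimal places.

Δ = 0.656

Galilean: u_cl = 0.738 + 0.903 = 1.6410.
Relativistic: u_rel = (0.738 + 0.903) / (1 + 0.738·0.903) = 1.6410/1.6664 = 0.9847.
Δ = 1.6410 − 0.9847 = 0.6563.
(The classical prediction exceeds c; the relativistic result does not.)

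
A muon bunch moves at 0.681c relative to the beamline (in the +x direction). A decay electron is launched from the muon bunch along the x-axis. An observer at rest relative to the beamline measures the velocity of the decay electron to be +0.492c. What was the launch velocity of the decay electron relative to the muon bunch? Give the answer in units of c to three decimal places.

Invert the composition law: u' = (u − v)/(1 − uv/c²).
u' = (0.492 − 0.681) / (1 − (0.492)(0.681)) = -0.1890/0.6649 = -0.2842.

-0.284c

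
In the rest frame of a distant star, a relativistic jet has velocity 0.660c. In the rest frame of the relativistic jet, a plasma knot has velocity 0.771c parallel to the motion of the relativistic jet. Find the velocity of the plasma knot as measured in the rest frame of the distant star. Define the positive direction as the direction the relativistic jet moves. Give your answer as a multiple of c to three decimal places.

0.948c

With v = 0.660 and u' = 0.771 (in units of c),
u = (u' + v)/(1 + u'v/c²):
u = (0.771 + 0.660) / (1 + 0.771·0.660) = 1.4310/1.5089 = 0.9484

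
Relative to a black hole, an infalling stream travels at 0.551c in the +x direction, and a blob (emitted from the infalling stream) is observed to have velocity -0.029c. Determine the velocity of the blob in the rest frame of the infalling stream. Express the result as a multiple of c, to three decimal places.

Invert the composition law: u' = (u − v)/(1 − uv/c²).
u' = (-0.029 − 0.551) / (1 − (-0.029)(0.551)) = -0.5800/1.0160 = -0.5709.

-0.571c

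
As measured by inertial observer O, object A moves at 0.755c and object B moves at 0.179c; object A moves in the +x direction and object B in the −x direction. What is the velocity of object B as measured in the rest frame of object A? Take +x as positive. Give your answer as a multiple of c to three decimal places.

-0.823c

β_A = 0.755, β_B = -0.179.
Transform to A's frame with the inverse velocity-addition law: u' = (u − v)/(1 − uv/c²), taking u = β_B and v = β_A.
u' = (-0.179 − 0.755) / (1 − (0.755)(-0.179)) = -0.9340/1.1351 = -0.8228.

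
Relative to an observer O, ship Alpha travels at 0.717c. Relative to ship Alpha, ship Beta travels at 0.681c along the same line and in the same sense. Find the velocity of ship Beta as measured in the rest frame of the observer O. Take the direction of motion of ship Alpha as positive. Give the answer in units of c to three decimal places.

With v = 0.717 and u' = 0.681 (in units of c),
u = (u' + v)/(1 + u'v/c²):
u = (0.681 + 0.717) / (1 + 0.681·0.717) = 1.3980/1.4883 = 0.9393
(Galilean addition would give +1.398c, exceeding c.)

0.939c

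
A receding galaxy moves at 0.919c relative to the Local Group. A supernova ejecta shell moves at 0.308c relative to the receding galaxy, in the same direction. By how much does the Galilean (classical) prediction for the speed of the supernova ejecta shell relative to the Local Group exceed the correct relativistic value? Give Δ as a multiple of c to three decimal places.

Δ = 0.271c

Galilean: u_cl = 0.308 + 0.919 = 1.2270.
Relativistic: u_rel = (0.308 + 0.919) / (1 + 0.308·0.919) = 1.2270/1.2831 = 0.9563.
Δ = 1.2270 − 0.9563 = 0.2707.
(The classical prediction exceeds c; the relativistic result does not.)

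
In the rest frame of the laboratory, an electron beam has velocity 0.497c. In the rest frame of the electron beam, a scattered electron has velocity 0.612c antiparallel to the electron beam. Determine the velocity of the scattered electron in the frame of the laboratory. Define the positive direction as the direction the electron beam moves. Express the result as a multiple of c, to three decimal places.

-0.165c

With v = 0.497 and u' = -0.612 (in units of c),
u = (u' + v)/(1 + u'v/c²):
u = (-0.612 + 0.497) / (1 + (-0.612)·0.497) = -0.1150/0.6958 = -0.1653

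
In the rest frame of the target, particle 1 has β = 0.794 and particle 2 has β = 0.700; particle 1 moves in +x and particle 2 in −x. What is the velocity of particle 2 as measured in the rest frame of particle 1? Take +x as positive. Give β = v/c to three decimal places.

β_A = 0.794, β_B = -0.700.
Transform to A's frame with the inverse velocity-addition law: u' = (u − v)/(1 − uv/c²), taking u = β_B and v = β_A.
u' = (-0.700 − 0.794) / (1 − (0.794)(-0.700)) = -1.4940/1.5558 = -0.9603.

β = -0.960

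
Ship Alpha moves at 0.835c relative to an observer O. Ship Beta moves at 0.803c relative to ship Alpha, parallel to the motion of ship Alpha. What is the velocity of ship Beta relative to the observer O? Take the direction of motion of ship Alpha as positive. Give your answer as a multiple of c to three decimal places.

0.981c

With v = 0.835 and u' = 0.803 (in units of c),
u = (u' + v)/(1 + u'v/c²):
u = (0.803 + 0.835) / (1 + 0.803·0.835) = 1.6380/1.6705 = 0.9805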